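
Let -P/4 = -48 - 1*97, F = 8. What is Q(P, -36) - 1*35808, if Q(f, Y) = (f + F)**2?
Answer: 309936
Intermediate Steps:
P = 580 (P = -4*(-48 - 1*97) = -4*(-48 - 97) = -4*(-145) = 580)
Q(f, Y) = (8 + f)**2 (Q(f, Y) = (f + 8)**2 = (8 + f)**2)
Q(P, -36) - 1*35808 = (8 + 580)**2 - 1*35808 = 588**2 - 35808 = 345744 - 35808 = 309936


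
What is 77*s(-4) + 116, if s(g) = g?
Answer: -192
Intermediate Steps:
77*s(-4) + 116 = 77*(-4) + 116 = -308 + 116 = -192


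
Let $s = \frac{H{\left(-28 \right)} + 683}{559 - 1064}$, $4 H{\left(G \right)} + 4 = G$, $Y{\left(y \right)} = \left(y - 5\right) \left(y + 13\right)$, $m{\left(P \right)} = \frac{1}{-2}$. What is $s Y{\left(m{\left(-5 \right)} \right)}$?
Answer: $\frac{37125}{404} \approx 91.894$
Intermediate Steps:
$m{\left(P \right)} = - \frac{1}{2}$
$Y{\left(y \right)} = \left(-5 + y\right) \left(13 + y\right)$
$H{\left(G \right)} = -1 + \frac{G}{4}$
$s = - \frac{135}{101}$ ($s = \frac{\left(-1 + \frac{1}{4} \left(-28\right)\right) + 683}{559 - 1064} = \frac{\left(-1 - 7\right) + 683}{-505} = \left(-8 + 683\right) \left(- \frac{1}{505}\right) = 675 \left(- \frac{1}{505}\right) = - \frac{135}{101} \approx -1.3366$)
$s Y{\left(m{\left(-5 \right)} \right)} = - \frac{135 \left(-65 + \left(- \frac{1}{2}\right)^{2} + 8 \left(- \frac{1}{2}\right)\right)}{101} = - \frac{135 \left(-65 + \frac{1}{4} - 4\right)}{101} = \left(- \frac{135}{101}\right) \left(- \frac{275}{4}\right) = \frac{37125}{404}$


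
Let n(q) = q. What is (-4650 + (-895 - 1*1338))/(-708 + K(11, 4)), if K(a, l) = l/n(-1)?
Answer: 6883/712 ≈ 9.6671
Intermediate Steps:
K(a, l) = -l (K(a, l) = l/(-1) = l*(-1) = -l)
(-4650 + (-895 - 1*1338))/(-708 + K(11, 4)) = (-4650 + (-895 - 1*1338))/(-708 - 1*4) = (-4650 + (-895 - 1338))/(-708 - 4) = (-4650 - 2233)/(-712) = -6883*(-1/712) = 6883/712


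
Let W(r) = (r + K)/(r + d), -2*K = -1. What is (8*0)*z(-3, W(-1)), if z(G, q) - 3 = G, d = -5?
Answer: 0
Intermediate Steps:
K = 1/2 (K = -1/2*(-1) = 1/2 ≈ 0.50000)
W(r) = (1/2 + r)/(-5 + r) (W(r) = (r + 1/2)/(r - 5) = (1/2 + r)/(-5 + r))
z(G, q) = 3 + G
(8*0)*z(-3, W(-1)) = (8*0)*(3 - 3) = 0*0 = 0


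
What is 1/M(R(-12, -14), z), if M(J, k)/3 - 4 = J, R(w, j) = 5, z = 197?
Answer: 1/27 ≈ 0.037037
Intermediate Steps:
M(J, k) = 12 + 3*J
1/M(R(-12, -14), z) = 1/(12 + 3*5) = 1/(12 + 15) = 1/27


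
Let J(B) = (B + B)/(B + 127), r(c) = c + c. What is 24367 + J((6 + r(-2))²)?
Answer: 3192085/131 ≈ 24367.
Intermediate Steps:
r(c) = 2*c
J(B) = 2*B/(127 + B) (J(B) = (2*B)/(127 + B) = 2*B/(127 + B))
24367 + J((6 + r(-2))²) = 24367 + 2*(6 + 2*(-2))²/(127 + (6 + 2*(-2))²) = 24367 + 2*(6 - 4)²/(127 + (6 - 4)²) = 24367 + 2*2²/(127 + 2²) = 24367 + 2*4/(127 + 4) = 24367 + 2*4/131 = 24367 + 2*4*(1/131) = 24367 + 8/131 = 3192085/131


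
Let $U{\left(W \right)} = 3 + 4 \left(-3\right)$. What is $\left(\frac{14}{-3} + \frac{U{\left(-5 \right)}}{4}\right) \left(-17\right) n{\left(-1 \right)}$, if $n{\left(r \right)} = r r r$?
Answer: $- \frac{1411}{12} \approx -117.58$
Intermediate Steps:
$U{\left(W \right)} = -9$ ($U{\left(W \right)} = 3 - 12 = -9$)
$n{\left(r \right)} = r^{3}$ ($n{\left(r \right)} = r^{2} r = r^{3}$)
$\left(\frac{14}{-3} + \frac{U{\left(-5 \right)}}{4}\right) \left(-17\right) n{\left(-1 \right)} = \left(\frac{14}{-3} - \frac{9}{4}\right) \left(-17\right) \left(-1\right)^{3} = \left(14 \left(- \frac{1}{3}\right) - \frac{9}{4}\right) \left(-17\right) \left(-1\right) = \left(- \frac{14}{3} - \frac{9}{4}\right) \left(-17\right) \left(-1\right) = \left(- \frac{83}{12}\right) \left(-17\right) \left(-1\right) = \frac{1411}{12} \left(-1\right) = - \frac{1411}{12}$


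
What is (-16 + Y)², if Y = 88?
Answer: 5184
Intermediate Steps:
(-16 + Y)² = (-16 + 88)² = 72² = 5184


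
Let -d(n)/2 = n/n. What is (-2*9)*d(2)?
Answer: 36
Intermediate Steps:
d(n) = -2 (d(n) = -2*n/n = -2*1 = -2)
(-2*9)*d(2) = -2*9*(-2) = -18*(-2) = 36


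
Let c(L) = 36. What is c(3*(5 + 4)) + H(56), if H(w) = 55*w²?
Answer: 172516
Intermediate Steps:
c(3*(5 + 4)) + H(56) = 36 + 55*56² = 36 + 55*3136 = 36 + 172480 = 172516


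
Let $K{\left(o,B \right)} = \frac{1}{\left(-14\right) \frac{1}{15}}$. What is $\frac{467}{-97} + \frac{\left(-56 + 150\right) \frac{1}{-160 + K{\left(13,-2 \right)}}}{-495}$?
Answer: $- \frac{521149423}{108273825} \approx -4.8133$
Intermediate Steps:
$K{\left(o,B \right)} = - \frac{15}{14}$ ($K{\left(o,B \right)} = \frac{1}{\left(-14\right) \frac{1}{15}} = \frac{1}{- \frac{14}{15}} = - \frac{15}{14}$)
$\frac{467}{-97} + \frac{\left(-56 + 150\right) \frac{1}{-160 + K{\left(13,-2 \right)}}}{-495} = \frac{467}{-97} + \frac{\left(-56 + 150\right) \frac{1}{-160 - \frac{15}{14}}}{-495} = 467 \left(- \frac{1}{97}\right) + \frac{94}{- \frac{2255}{14}} \left(- \frac{1}{495}\right) = - \frac{467}{97} + 94 \left(- \frac{14}{2255}\right) \left(- \frac{1}{495}\right) = - \frac{467}{97} - - \frac{1316}{1116225} = - \frac{467}{97} + \frac{1316}{1116225} = - \frac{521149423}{108273825}$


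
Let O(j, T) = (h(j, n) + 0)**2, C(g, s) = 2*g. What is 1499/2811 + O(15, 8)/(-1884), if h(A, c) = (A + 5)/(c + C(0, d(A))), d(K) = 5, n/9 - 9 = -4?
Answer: 19059035/35747487 ≈ 0.53316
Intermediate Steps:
n = 45 (n = 81 + 9*(-4) = 81 - 36 = 45)
h(A, c) = (5 + A)/c (h(A, c) = (A + 5)/(c + 2*0) = (5 + A)/(c + 0) = (5 + A)/c)
O(j, T) = (1/9 + j/45)**2 (O(j, T) = ((5 + j)/45 + 0)**2 = ((1/9 + j/45) + 0)**2 = (1/9 + j/45)**2)
1499/2811 + O(15, 8)/(-1884) = 1499/2811 + ((5 + 15)**2/2025)/(-1884) = 1499*(1/2811) + ((1/2025)*20**2)*(-1/1884) = 1499/2811 + ((1/2025)*400)*(-1/1884) = 1499/2811 + (16/81)*(-1/1884) = 1499/2811 - 4/38151 = 19059035/35747487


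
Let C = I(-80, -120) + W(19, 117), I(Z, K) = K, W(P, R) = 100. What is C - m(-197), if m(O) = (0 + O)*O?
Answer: -38829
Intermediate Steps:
m(O) = O² (m(O) = O*O = O²)
C = -20 (C = -120 + 100 = -20)
C - m(-197) = -20 - 1*(-197)² = -20 - 1*38809 = -20 - 38809 = -38829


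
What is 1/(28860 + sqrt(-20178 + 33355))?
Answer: 28860/832886423 - sqrt(13177)/832886423 ≈ 3.4513e-5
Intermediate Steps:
1/(28860 + sqrt(-20178 + 33355)) = 1/(28860 + sqrt(13177))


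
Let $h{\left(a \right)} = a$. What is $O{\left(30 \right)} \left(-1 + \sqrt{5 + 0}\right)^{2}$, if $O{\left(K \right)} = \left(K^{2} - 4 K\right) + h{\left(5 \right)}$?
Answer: $4710 - 1570 \sqrt{5} \approx 1199.4$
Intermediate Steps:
$O{\left(K \right)} = 5 + K^{2} - 4 K$ ($O{\left(K \right)} = \left(K^{2} - 4 K\right) + 5 = 5 + K^{2} - 4 K$)
$O{\left(30 \right)} \left(-1 + \sqrt{5 + 0}\right)^{2} = \left(5 + 30^{2} - 120\right) \left(-1 + \sqrt{5 + 0}\right)^{2} = \left(5 + 900 - 120\right) \left(-1 + \sqrt{5}\right)^{2} = 785 \left(-1 + \sqrt{5}\right)^{2}$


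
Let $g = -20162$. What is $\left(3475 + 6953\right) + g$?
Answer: $-9734$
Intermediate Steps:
$\left(3475 + 6953\right) + g = \left(3475 + 6953\right) - 20162 = 10428 - 20162 = -9734$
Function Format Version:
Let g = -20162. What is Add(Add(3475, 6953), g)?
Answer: -9734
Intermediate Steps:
Add(Add(3475, 6953), g) = Add(Add(3475, 6953), -20162) = Add(10428, -20162) = -9734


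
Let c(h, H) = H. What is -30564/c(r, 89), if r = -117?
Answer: -30564/89 ≈ -343.42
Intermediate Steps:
-30564/c(r, 89) = -30564/89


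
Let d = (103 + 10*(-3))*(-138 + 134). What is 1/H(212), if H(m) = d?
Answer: -1/292 ≈ -0.0034247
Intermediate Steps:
d = -292 (d = (103 - 30)*(-4) = 73*(-4) = -292)
H(m) = -292
1/H(212) = 1/(-292) = -1/292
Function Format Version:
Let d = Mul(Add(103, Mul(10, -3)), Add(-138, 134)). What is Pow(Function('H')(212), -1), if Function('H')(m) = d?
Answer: Rational(-1, 292) ≈ -0.0034247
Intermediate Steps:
d = -292 (d = Mul(Add(103, -30), -4) = Mul(73, -4) = -292)
Function('H')(m) = -292
Pow(Function('H')(212), -1) = Pow(-292, -1) = Rational(-1, 292)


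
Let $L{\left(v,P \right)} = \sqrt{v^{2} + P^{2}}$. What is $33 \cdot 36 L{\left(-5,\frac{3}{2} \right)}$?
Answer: $594 \sqrt{109} \approx 6201.5$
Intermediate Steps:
$L{\left(v,P \right)} = \sqrt{P^{2} + v^{2}}$
$33 \cdot 36 L{\left(-5,\frac{3}{2} \right)} = 33 \cdot 36 \sqrt{\left(\frac{3}{2}\right)^{2} + \left(-5\right)^{2}} = 1188 \sqrt{\left(3 \cdot \frac{1}{2}\right)^{2} + 25} = 1188 \sqrt{\left(\frac{3}{2}\right)^{2} + 25} = 1188 \sqrt{\frac{9}{4} + 25} = 1188 \sqrt{\frac{109}{4}} = 1188 \frac{\sqrt{109}}{2} = 594 \sqrt{109}$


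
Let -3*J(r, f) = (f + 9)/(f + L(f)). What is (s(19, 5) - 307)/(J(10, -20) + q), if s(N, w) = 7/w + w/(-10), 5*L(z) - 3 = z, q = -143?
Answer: 1074411/502480 ≈ 2.1382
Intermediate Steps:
L(z) = ⅗ + z/5
J(r, f) = -(9 + f)/(3*(⅗ + 6*f/5)) (J(r, f) = -(f + 9)/(3*(f + (⅗ + f/5))) = -(9 + f)/(3*(⅗ + 6*f/5)))
s(N, w) = 7/w - w/10 (s(N, w) = 7/w + w*(-⅒) = 7/w - w/10)
(s(19, 5) - 307)/(J(10, -20) + q) = ((7/5 - ⅒*5) - 307)/(5*(-9 - 1*(-20))/(9*(1 + 2*(-20))) - 143) = ((7*(⅕) - ½) - 307)/(5*(-9 + 20)/(9*(1 - 40)) - 143) = ((7/5 - ½) - 307)/((5/9)*11/(-39) - 143) = (9/10 - 307)/((5/9)*(-1/39)*11 - 143) = -3061/(10*(-55/351 - 143)) = -3061/(10*(-50248/351)) = -3061/10*(-351/50248) = 1074411/502480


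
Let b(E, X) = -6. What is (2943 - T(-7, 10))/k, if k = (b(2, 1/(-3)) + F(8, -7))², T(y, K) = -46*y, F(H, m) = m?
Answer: 2621/169 ≈ 15.509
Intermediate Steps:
k = 169 (k = (-6 - 7)² = (-13)² = 169)
(2943 - T(-7, 10))/k = (2943 - (-46)*(-7))/169 = (2943 - 1*322)*(1/169) = (2943 - 322)*(1/169) = 2621*(1/169) = 2621/169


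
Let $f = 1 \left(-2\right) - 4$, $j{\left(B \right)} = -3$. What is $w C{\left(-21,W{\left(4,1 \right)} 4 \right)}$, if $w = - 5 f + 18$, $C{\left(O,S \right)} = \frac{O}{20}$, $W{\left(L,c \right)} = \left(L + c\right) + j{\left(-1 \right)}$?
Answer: $- \frac{252}{5} \approx -50.4$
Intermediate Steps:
$W{\left(L,c \right)} = -3 + L + c$ ($W{\left(L,c \right)} = \left(L + c\right) - 3 = -3 + L + c$)
$C{\left(O,S \right)} = \frac{O}{20}$ ($C{\left(O,S \right)} = O \frac{1}{20} = \frac{O}{20}$)
$f = -6$ ($f = -2 - 4 = -6$)
$w = 48$ ($w = \left(-5\right) \left(-6\right) + 18 = 30 + 18 = 48$)
$w C{\left(-21,W{\left(4,1 \right)} 4 \right)} = 48 \cdot \frac{1}{20} \left(-21\right) = 48 \left(- \frac{21}{20}\right) = - \frac{252}{5}$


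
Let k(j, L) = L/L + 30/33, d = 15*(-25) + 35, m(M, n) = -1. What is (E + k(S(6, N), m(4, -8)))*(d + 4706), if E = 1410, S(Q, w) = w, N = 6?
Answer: 67808346/11 ≈ 6.1644e+6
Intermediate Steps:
d = -340 (d = -375 + 35 = -340)
k(j, L) = 21/11 (k(j, L) = 1 + 30*(1/33) = 1 + 10/11 = 21/11)
(E + k(S(6, N), m(4, -8)))*(d + 4706) = (1410 + 21/11)*(-340 + 4706) = (15531/11)*4366 = 67808346/11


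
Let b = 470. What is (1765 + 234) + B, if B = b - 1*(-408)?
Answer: 2877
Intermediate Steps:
B = 878 (B = 470 - 1*(-408) = 470 + 408 = 878)
(1765 + 234) + B = (1765 + 234) + 878 = 1999 + 878 = 2877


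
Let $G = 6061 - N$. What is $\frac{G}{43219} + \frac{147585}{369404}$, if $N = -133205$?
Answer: $\frac{57823893579}{15965271476} \approx 3.6219$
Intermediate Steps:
$G = 139266$ ($G = 6061 - -133205 = 6061 + 133205 = 139266$)
$\frac{G}{43219} + \frac{147585}{369404} = \frac{139266}{43219} + \frac{147585}{369404} = \frac{57823893579}{15965271476}$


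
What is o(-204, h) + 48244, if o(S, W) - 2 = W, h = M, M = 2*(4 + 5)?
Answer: 48264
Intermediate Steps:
M = 18 (M = 2*9 = 18)
h = 18
o(S, W) = 2 + W
o(-204, h) + 48244 = (2 + 18) + 48244 = 20 + 48244 = 48264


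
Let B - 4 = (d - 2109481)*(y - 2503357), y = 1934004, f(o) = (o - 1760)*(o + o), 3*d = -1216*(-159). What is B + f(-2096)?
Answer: 1164361838005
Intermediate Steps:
d = 64448 (d = (-1216*(-159))/3 = (⅓)*193344 = 64448)
f(o) = 2*o*(-1760 + o) (f(o) = (-1760 + o)*(2*o) = 2*o*(-1760 + o))
B = 1164345673653 (B = 4 + (64448 - 2109481)*(1934004 - 2503357) = 4 - 2045033*(-569353) = 4 + 1164345673649 = 1164345673653)
B + f(-2096) = 1164345673653 + 2*(-2096)*(-1760 - 2096) = 1164345673653 + 2*(-2096)*(-3856) = 1164345673653 + 16164352 = 1164361838005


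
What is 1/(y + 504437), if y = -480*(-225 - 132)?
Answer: 1/675797 ≈ 1.4797e-6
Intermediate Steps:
y = 171360 (y = -480*(-357) = 171360)
1/(y + 504437) = 1/(171360 + 504437) = 1/675797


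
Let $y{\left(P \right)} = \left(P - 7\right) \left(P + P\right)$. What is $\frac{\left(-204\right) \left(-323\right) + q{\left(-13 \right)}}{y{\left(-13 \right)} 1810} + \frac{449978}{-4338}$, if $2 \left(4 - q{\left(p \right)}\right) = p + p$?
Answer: $- \frac{211616690179}{2041462800} \approx -103.66$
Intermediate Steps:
$q{\left(p \right)} = 4 - p$ ($q{\left(p \right)} = 4 - \frac{p + p}{2} = 4 - \frac{2 p}{2} = 4 - p$)
$y{\left(P \right)} = 2 P \left(-7 + P\right)$ ($y{\left(P \right)} = \left(-7 + P\right) 2 P = 2 P \left(-7 + P\right)$)
$\frac{\left(-204\right) \left(-323\right) + q{\left(-13 \right)}}{y{\left(-13 \right)} 1810} + \frac{449978}{-4338} = \frac{\left(-204\right) \left(-323\right) + \left(4 - -13\right)}{2 \left(-13\right) \left(-7 - 13\right) 1810} + \frac{449978}{-4338} = \frac{65892 + \left(4 + 13\right)}{2 \left(-13\right) \left(-20\right) 1810} + 449978 \left(- \frac{1}{4338}\right) = \frac{65892 + 17}{520 \cdot 1810} - \frac{224989}{2169} = \frac{65909}{941200} - \frac{224989}{2169} = - \frac{211616690179}{2041462800}$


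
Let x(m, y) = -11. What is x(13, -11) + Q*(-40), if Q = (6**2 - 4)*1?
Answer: -1291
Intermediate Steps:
Q = 32 (Q = (36 - 4)*1 = 32*1 = 32)
x(13, -11) + Q*(-40) = -11 + 32*(-40) = -11 - 1280 = -1291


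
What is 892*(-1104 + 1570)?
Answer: 415672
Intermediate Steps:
892*(-1104 + 1570) = 892*466 = 415672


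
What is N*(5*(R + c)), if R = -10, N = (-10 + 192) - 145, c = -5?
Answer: -2775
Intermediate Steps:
N = 37 (N = 182 - 145 = 37)
N*(5*(R + c)) = 37*(5*(-10 - 5)) = 37*(5*(-15)) = 37*(-75) = -2775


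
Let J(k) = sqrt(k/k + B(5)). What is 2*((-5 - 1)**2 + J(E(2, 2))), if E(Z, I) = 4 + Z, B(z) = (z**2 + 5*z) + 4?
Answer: 72 + 2*sqrt(55) ≈ 86.832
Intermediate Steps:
B(z) = 4 + z**2 + 5*z
J(k) = sqrt(55) (J(k) = sqrt(k/k + (4 + 5**2 + 5*5)) = sqrt(1 + (4 + 25 + 25)) = sqrt(1 + 54) = sqrt(55))
2*((-5 - 1)**2 + J(E(2, 2))) = 2*((-5 - 1)**2 + sqrt(55)) = 2*((-6)**2 + sqrt(55)) = 2*(36 + sqrt(55)) = 72 + 2*sqrt(55)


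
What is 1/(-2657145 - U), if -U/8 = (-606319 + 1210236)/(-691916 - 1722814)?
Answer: -1207365/3208146288593 ≈ -3.7634e-7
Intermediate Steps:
U = 2415668/1207365 (U = -8*(-606319 + 1210236)/(-691916 - 1722814) = -4831336/(-2414730) = -4831336*(-1)/2414730 = -8*(-603917/2414730) = 2415668/1207365 ≈ 2.0008)
1/(-2657145 - U) = 1/(-2657145 - 1*2415668/1207365) = 1/(-2657145 - 2415668/1207365) = 1/(-3208146288593/1207365) = -1207365/3208146288593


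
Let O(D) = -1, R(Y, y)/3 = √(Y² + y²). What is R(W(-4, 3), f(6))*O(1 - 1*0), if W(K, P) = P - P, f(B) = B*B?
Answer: -108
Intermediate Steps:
f(B) = B²
W(K, P) = 0
R(Y, y) = 3*√(Y² + y²)
R(W(-4, 3), f(6))*O(1 - 1*0) = (3*√(0² + (6²)²))*(-1) = (3*√(0 + 36²))*(-1) = (3*√(0 + 1296))*(-1) = (3*√1296)*(-1) = (3*36)*(-1) = 108*(-1) = -108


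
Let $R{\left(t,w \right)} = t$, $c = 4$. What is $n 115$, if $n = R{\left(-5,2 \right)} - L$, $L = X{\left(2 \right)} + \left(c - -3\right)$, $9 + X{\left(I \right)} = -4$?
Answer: $115$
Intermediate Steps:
$X{\left(I \right)} = -13$ ($X{\left(I \right)} = -9 - 4 = -13$)
$L = -6$ ($L = -13 + \left(4 - -3\right) = -13 + \left(4 + 3\right) = -13 + 7 = -6$)
$n = 1$ ($n = -5 - -6 = -5 + 6 = 1$)
$n 115 = 1 \cdot 115 = 115$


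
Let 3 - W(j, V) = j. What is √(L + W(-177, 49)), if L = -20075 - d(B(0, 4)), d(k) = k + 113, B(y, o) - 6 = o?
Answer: I*√20018 ≈ 141.48*I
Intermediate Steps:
B(y, o) = 6 + o
W(j, V) = 3 - j
d(k) = 113 + k
L = -20198 (L = -20075 - (113 + (6 + 4)) = -20075 - (113 + 10) = -20075 - 1*123 = -20075 - 123 = -20198)
√(L + W(-177, 49)) = √(-20198 + (3 - 1*(-177))) = √(-20198 + (3 + 177)) = √(-20198 + 180) = √(-20018) = I*√20018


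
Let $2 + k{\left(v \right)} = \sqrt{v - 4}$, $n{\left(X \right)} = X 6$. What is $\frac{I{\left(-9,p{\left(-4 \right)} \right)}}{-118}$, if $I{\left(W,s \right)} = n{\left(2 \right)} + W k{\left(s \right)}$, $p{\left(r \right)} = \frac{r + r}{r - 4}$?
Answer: $- \frac{15}{59} + \frac{9 i \sqrt{3}}{118} \approx -0.25424 + 0.13211 i$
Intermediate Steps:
$n{\left(X \right)} = 6 X$
$k{\left(v \right)} = -2 + \sqrt{-4 + v}$ ($k{\left(v \right)} = -2 + \sqrt{v - 4} = -2 + \sqrt{-4 + v}$)
$p{\left(r \right)} = \frac{2 r}{-4 + r}$
$I{\left(W,s \right)} = 12 + W \left(-2 + \sqrt{-4 + s}\right)$ ($I{\left(W,s \right)} = 6 \cdot 2 + W \left(-2 + \sqrt{-4 + s}\right) = 12 + W \left(-2 + \sqrt{-4 + s}\right)$)
$\frac{I{\left(-9,p{\left(-4 \right)} \right)}}{-118} = \frac{12 - 9 \left(-2 + \sqrt{-4 + 2 \left(-4\right) \frac{1}{-4 - 4}}\right)}{-118} = \left(12 - 9 \left(-2 + \sqrt{-4 + 2 \left(-4\right) \frac{1}{-8}}\right)\right) \left(- \frac{1}{118}\right) = \left(12 - 9 \left(-2 + \sqrt{-4 + 2 \left(-4\right) \left(- \frac{1}{8}\right)}\right)\right) \left(- \frac{1}{118}\right) = \left(12 - 9 \left(-2 + \sqrt{-4 + 1}\right)\right) \left(- \frac{1}{118}\right) = \left(12 - 9 \left(-2 + \sqrt{-3}\right)\right) \left(- \frac{1}{118}\right) = \left(12 - 9 \left(-2 + i \sqrt{3}\right)\right) \left(- \frac{1}{118}\right) = \left(12 + \left(18 - 9 i \sqrt{3}\right)\right) \left(- \frac{1}{118}\right) = \left(30 - 9 i \sqrt{3}\right) \left(- \frac{1}{118}\right) = - \frac{15}{59} + \frac{9 i \sqrt{3}}{118}$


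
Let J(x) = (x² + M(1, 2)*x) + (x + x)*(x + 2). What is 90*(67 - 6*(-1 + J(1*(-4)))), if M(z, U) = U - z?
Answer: -8550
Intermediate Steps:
J(x) = x + x² + 2*x*(2 + x) (J(x) = (x² + (2 - 1*1)*x) + (x + x)*(x + 2) = (x² + (2 - 1)*x) + (2*x)*(2 + x) = (x² + 1*x) + 2*x*(2 + x) = (x² + x) + 2*x*(2 + x) = (x + x²) + 2*x*(2 + x) = x + x² + 2*x*(2 + x))
90*(67 - 6*(-1 + J(1*(-4)))) = 90*(67 - 6*(-1 + (1*(-4))*(5 + 3*(1*(-4))))) = 90*(67 - 6*(-1 - 4*(5 + 3*(-4)))) = 90*(67 - 6*(-1 - 4*(5 - 12))) = 90*(67 - 6*(-1 - 4*(-7))) = 90*(67 - 6*(-1 + 28)) = 90*(67 - 6*27) = 90*(67 - 162) = 90*(-95) = -8550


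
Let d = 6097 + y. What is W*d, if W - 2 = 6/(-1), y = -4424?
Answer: -6692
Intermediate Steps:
d = 1673 (d = 6097 - 4424 = 1673)
W = -4 (W = 2 + 6/(-1) = 2 + 6*(-1) = 2 - 6 = -4)
W*d = -4*1673 = -6692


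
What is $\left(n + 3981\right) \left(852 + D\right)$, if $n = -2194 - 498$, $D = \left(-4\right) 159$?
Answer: $278424$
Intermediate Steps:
$D = -636$
$n = -2692$ ($n = -2194 - 498 = -2692$)
$\left(n + 3981\right) \left(852 + D\right) = \left(-2692 + 3981\right) \left(852 - 636\right) = 1289 \cdot 216 = 278424$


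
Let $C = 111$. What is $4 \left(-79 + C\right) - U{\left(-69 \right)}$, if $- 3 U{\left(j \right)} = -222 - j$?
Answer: $77$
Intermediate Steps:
$U{\left(j \right)} = 74 + \frac{j}{3}$ ($U{\left(j \right)} = - \frac{-222 - j}{3} = 74 + \frac{j}{3}$)
$4 \left(-79 + C\right) - U{\left(-69 \right)} = 4 \left(-79 + 111\right) - \left(74 + \frac{1}{3} \left(-69\right)\right) = 4 \cdot 32 - \left(74 - 23\right) = 128 - 51 = 77$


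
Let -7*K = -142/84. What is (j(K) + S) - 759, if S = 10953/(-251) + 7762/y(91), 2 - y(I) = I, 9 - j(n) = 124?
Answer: -22447365/22339 ≈ -1004.9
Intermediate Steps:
K = 71/294 (K = -(-142)/(7*84) = -1/7*(-71/42) = 71/294 ≈ 0.24150)
j(n) = -115 (j(n) = 9 - 1*124 = 9 - 124 = -115)
y(I) = 2 - I
S = -2923079/22339 (S = 10953/(-251) + 7762/(2 - 1*91) = 10953*(-1/251) + 7762/(2 - 91) = -10953/251 + 7762/(-89) = -10953/251 + 7762*(-1/89) = -10953/251 - 7762/89 = -2923079/22339 ≈ -130.85)
(j(K) + S) - 759 = (-115 - 2923079/22339) - 759 = -5492064/22339 - 759 = -22447365/22339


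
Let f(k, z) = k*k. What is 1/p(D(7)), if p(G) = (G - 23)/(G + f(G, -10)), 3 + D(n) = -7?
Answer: -30/11 ≈ -2.7273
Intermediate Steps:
f(k, z) = k²
D(n) = -10 (D(n) = -3 - 7 = -10)
p(G) = (-23 + G)/(G + G²) (p(G) = (G - 23)/(G + G²) = (-23 + G)/(G + G²))
1/p(D(7)) = 1/((-23 - 10)/((-10)*(1 - 10))) = 1/(-⅒*(-33)/(-9)) = 1/(-⅒*(-⅑)*(-33)) = 1/(-11/30) = -30/11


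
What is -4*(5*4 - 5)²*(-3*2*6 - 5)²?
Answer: -1512900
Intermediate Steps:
-4*(5*4 - 5)²*(-3*2*6 - 5)² = -4*(20 - 5)²*(-6*6 - 5)² = -4*225*(-36 - 5)² = -4*(15*(-41))² = -4*(-615)² = -4*378225 = -1512900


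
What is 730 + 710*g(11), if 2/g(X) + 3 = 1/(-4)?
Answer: 3810/13 ≈ 293.08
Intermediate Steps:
g(X) = -8/13 (g(X) = 2/(-3 + 1/(-4)) = 2/(-3 - ¼) = 2/(-13/4) = 2*(-4/13) = -8/13)
730 + 710*g(11) = 730 + 710*(-8/13) = 730 - 5680/13 = 3810/13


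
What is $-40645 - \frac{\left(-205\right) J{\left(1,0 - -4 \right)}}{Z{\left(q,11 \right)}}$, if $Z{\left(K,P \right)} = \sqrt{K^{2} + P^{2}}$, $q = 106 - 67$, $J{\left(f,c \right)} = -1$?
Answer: $-40645 - \frac{205 \sqrt{1642}}{1642} \approx -40650.0$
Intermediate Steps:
$q = 39$ ($q = 106 - 67 = 39$)
$-40645 - \frac{\left(-205\right) J{\left(1,0 - -4 \right)}}{Z{\left(q,11 \right)}} = -40645 - \frac{\left(-205\right) \left(-1\right)}{\sqrt{39^{2} + 11^{2}}} = -40645 - \frac{205}{\sqrt{1521 + 121}} = -40645 - \frac{205}{\sqrt{1642}} = -40645 - 205 \frac{\sqrt{1642}}{1642} = -40645 - \frac{205 \sqrt{1642}}{1642}$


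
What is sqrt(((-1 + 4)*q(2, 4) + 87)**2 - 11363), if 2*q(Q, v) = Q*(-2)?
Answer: 49*I*sqrt(2) ≈ 69.297*I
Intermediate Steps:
q(Q, v) = -Q (q(Q, v) = (Q*(-2))/2 = (-2*Q)/2 = -Q)
sqrt(((-1 + 4)*q(2, 4) + 87)**2 - 11363) = sqrt(((-1 + 4)*(-1*2) + 87)**2 - 11363) = sqrt((3*(-2) + 87)**2 - 11363) = sqrt((-6 + 87)**2 - 11363) = sqrt(81**2 - 11363) = sqrt(6561 - 11363) = sqrt(-4802) = 49*I*sqrt(2)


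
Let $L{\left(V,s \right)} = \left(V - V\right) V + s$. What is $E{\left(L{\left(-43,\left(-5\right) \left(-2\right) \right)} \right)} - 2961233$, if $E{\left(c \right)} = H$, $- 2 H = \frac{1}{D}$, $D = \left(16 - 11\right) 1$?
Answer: $- \frac{29612331}{10} \approx -2.9612 \cdot 10^{6}$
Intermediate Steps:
$D = 5$ ($D = 5 \cdot 1 = 5$)
$L{\left(V,s \right)} = s$ ($L{\left(V,s \right)} = 0 V + s = 0 + s = s$)
$H = - \frac{1}{10}$ ($H = - \frac{1}{2 \cdot 5} = \left(- \frac{1}{2}\right) \frac{1}{5} = - \frac{1}{10} \approx -0.1$)
$E{\left(c \right)} = - \frac{1}{10}$
$E{\left(L{\left(-43,\left(-5\right) \left(-2\right) \right)} \right)} - 2961233 = - \frac{1}{10} - 2961233 = - \frac{29612331}{10}$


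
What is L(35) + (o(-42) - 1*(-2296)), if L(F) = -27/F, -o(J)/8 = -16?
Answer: 84813/35 ≈ 2423.2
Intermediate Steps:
o(J) = 128 (o(J) = -8*(-16) = 128)
L(35) + (o(-42) - 1*(-2296)) = -27/35 + (128 - 1*(-2296)) = -27*1/35 + (128 + 2296) = -27/35 + 2424 = 84813/35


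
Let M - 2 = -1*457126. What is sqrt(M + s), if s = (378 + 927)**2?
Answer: sqrt(1245901) ≈ 1116.2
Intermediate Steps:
M = -457124 (M = 2 - 1*457126 = 2 - 457126 = -457124)
s = 1703025 (s = 1305**2 = 1703025)
sqrt(M + s) = sqrt(-457124 + 1703025) = sqrt(1245901)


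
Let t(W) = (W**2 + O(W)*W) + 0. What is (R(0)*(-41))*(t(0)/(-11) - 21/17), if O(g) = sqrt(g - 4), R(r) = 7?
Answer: 6027/17 ≈ 354.53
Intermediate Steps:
O(g) = sqrt(-4 + g)
t(W) = W**2 + W*sqrt(-4 + W) (t(W) = (W**2 + sqrt(-4 + W)*W) + 0 = (W**2 + W*sqrt(-4 + W)) + 0 = W**2 + W*sqrt(-4 + W))
(R(0)*(-41))*(t(0)/(-11) - 21/17) = (7*(-41))*((0*(0 + sqrt(-4 + 0)))/(-11) - 21/17) = -287*((0*(0 + sqrt(-4)))*(-1/11) - 21*1/17) = -287*((0*(0 + 2*I))*(-1/11) - 21/17) = -287*((0*(2*I))*(-1/11) - 21/17) = -287*(0*(-1/11) - 21/17) = -287*(0 - 21/17) = -287*(-21/17) = 6027/17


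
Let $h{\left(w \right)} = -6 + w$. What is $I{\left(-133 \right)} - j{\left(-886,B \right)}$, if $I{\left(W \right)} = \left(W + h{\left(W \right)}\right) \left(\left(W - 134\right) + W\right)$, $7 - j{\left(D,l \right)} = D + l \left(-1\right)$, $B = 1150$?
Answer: $106757$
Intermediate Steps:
$j{\left(D,l \right)} = 7 + l - D$ ($j{\left(D,l \right)} = 7 - \left(D + l \left(-1\right)\right) = 7 - \left(D - l\right) = 7 + l - D$)
$I{\left(W \right)} = \left(-134 + 2 W\right) \left(-6 + 2 W\right)$ ($I{\left(W \right)} = \left(W + \left(-6 + W\right)\right) \left(\left(W - 134\right) + W\right) = \left(-6 + 2 W\right) \left(\left(-134 + W\right) + W\right) = \left(-6 + 2 W\right) \left(-134 + 2 W\right) = \left(-134 + 2 W\right) \left(-6 + 2 W\right)$)
$I{\left(-133 \right)} - j{\left(-886,B \right)} = \left(804 - -37240 + 4 \left(-133\right)^{2}\right) - \left(7 + 1150 - -886\right) = \left(804 + 37240 + 4 \cdot 17689\right) - \left(7 + 1150 + 886\right) = \left(804 + 37240 + 70756\right) - 2043 = 108800 - 2043 = 106757$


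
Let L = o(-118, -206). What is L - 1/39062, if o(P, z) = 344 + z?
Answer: 5390555/39062 ≈ 138.00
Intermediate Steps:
L = 138 (L = 344 - 206 = 138)
L - 1/39062 = 138 - 1/39062 = 5390555/39062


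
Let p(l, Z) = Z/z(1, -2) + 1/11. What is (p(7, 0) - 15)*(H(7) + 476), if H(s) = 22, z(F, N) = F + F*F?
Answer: -81672/11 ≈ -7424.7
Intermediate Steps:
z(F, N) = F + F²
p(l, Z) = 1/11 + Z/2 (p(l, Z) = Z/((1*(1 + 1))) + 1/11 = Z/((1*2)) + 1*(1/11) = Z/2 + 1/11 = 1/11 + Z/2)
(p(7, 0) - 15)*(H(7) + 476) = ((1/11 + (½)*0) - 15)*(22 + 476) = ((1/11 + 0) - 15)*498 = (1/11 - 15)*498 = -164/11*498 = -81672/11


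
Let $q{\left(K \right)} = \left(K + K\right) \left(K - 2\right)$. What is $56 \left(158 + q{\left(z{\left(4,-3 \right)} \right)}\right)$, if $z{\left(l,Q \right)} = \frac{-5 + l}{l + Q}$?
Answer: $9184$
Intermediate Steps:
$z{\left(l,Q \right)} = \frac{-5 + l}{Q + l}$
$q{\left(K \right)} = 2 K \left(-2 + K\right)$
$56 \left(158 + q{\left(z{\left(4,-3 \right)} \right)}\right) = 56 \left(158 + 2 \frac{-5 + 4}{-3 + 4} \left(-2 + \frac{-5 + 4}{-3 + 4}\right)\right) = 56 \left(158 + 2 \cdot 1^{-1} \left(-1\right) \left(-2 + 1^{-1} \left(-1\right)\right)\right) = 56 \left(158 + 2 \cdot 1 \left(-1\right) \left(-2 + 1 \left(-1\right)\right)\right) = 56 \left(158 + 2 \left(-1\right) \left(-2 - 1\right)\right) = 56 \left(158 + 2 \left(-1\right) \left(-3\right)\right) = 56 \left(158 + 6\right) = 56 \cdot 164 = 9184$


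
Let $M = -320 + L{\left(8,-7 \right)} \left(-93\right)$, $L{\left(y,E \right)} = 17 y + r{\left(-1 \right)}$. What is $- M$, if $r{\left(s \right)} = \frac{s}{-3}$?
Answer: $12999$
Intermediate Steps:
$r{\left(s \right)} = - \frac{s}{3}$ ($r{\left(s \right)} = s \left(- \frac{1}{3}\right) = - \frac{s}{3}$)
$L{\left(y,E \right)} = \frac{1}{3} + 17 y$ ($L{\left(y,E \right)} = 17 y - - \frac{1}{3} = 17 y + \frac{1}{3} = \frac{1}{3} + 17 y$)
$M = -12999$ ($M = -320 + \left(\frac{1}{3} + 17 \cdot 8\right) \left(-93\right) = -320 + \left(\frac{1}{3} + 136\right) \left(-93\right) = -320 + \frac{409}{3} \left(-93\right) = -320 - 12679 = -12999$)
$- M = \left(-1\right) \left(-12999\right) = 12999$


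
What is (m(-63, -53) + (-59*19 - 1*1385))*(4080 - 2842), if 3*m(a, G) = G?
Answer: -9372898/3 ≈ -3.1243e+6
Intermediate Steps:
m(a, G) = G/3
(m(-63, -53) + (-59*19 - 1*1385))*(4080 - 2842) = ((⅓)*(-53) + (-59*19 - 1*1385))*(4080 - 2842) = (-53/3 + (-1121 - 1385))*1238 = (-53/3 - 2506)*1238 = -7571/3*1238 = -9372898/3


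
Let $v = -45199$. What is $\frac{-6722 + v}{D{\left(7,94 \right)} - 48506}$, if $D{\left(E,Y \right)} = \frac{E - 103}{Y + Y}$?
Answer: $\frac{2440287}{2279806} \approx 1.0704$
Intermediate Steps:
$D{\left(E,Y \right)} = \frac{-103 + E}{2 Y}$
$\frac{-6722 + v}{D{\left(7,94 \right)} - 48506} = \frac{-6722 - 45199}{\frac{-103 + 7}{2 \cdot 94} - 48506} = - \frac{51921}{\frac{1}{2} \cdot \frac{1}{94} \left(-96\right) - 48506} = - \frac{51921}{- \frac{24}{47} - 48506} = - \frac{51921}{- \frac{2279806}{47}} = \left(-51921\right) \left(- \frac{47}{2279806}\right) = \frac{2440287}{2279806}$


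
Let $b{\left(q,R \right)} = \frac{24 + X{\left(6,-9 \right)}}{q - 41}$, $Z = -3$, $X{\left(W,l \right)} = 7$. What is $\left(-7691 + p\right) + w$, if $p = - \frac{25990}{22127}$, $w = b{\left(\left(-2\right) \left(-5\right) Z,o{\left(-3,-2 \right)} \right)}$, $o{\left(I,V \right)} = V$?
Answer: $- \frac{12085222974}{1571017} \approx -7692.6$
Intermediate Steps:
$b{\left(q,R \right)} = \frac{31}{-41 + q}$ ($b{\left(q,R \right)} = \frac{24 + 7}{q - 41} = \frac{31}{-41 + q}$)
$w = - \frac{31}{71}$ ($w = \frac{31}{-41 + \left(-2\right) \left(-5\right) \left(-3\right)} = \frac{31}{-41 + 10 \left(-3\right)} = \frac{31}{-41 - 30} = \frac{31}{-71} = 31 \left(- \frac{1}{71}\right) = - \frac{31}{71} \approx -0.43662$)
$p = - \frac{25990}{22127}$ ($p = \left(-25990\right) \frac{1}{22127} = - \frac{25990}{22127} \approx -1.1746$)
$\left(-7691 + p\right) + w = \left(-7691 - \frac{25990}{22127}\right) - \frac{31}{71} = - \frac{170204747}{22127} - \frac{31}{71} = - \frac{12085222974}{1571017}$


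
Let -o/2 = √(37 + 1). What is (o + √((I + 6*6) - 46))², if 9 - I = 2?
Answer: 149 - 4*I*√114 ≈ 149.0 - 42.708*I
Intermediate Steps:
I = 7 (I = 9 - 1*2 = 9 - 2 = 7)
o = -2*√38 (o = -2*√(37 + 1) = -2*√38 ≈ -12.329)
(o + √((I + 6*6) - 46))² = (-2*√38 + √((7 + 6*6) - 46))² = (-2*√38 + √((7 + 36) - 46))² = (-2*√38 + √(43 - 46))² = (-2*√38 + √(-3))² = (-2*√38 + I*√3)²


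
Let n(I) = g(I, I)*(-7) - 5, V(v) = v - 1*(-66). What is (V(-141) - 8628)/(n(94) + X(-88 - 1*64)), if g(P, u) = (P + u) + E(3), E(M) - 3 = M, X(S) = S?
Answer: 2901/505 ≈ 5.7446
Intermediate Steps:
E(M) = 3 + M
V(v) = 66 + v (V(v) = v + 66 = 66 + v)
g(P, u) = 6 + P + u (g(P, u) = (P + u) + (3 + 3) = (P + u) + 6 = 6 + P + u)
n(I) = -47 - 14*I (n(I) = (6 + I + I)*(-7) - 5 = (6 + 2*I)*(-7) - 5 = (-42 - 14*I) - 5 = -47 - 14*I)
(V(-141) - 8628)/(n(94) + X(-88 - 1*64)) = ((66 - 141) - 8628)/((-47 - 14*94) + (-88 - 1*64)) = (-75 - 8628)/((-47 - 1316) + (-88 - 64)) = -8703/(-1363 - 152) = -8703/(-1515) = -8703*(-1/1515) = 2901/505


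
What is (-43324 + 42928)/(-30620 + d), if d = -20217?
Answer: 396/50837 ≈ 0.0077896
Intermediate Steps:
(-43324 + 42928)/(-30620 + d) = (-43324 + 42928)/(-30620 - 20217) = -396/(-50837) = -396*(-1/50837) = 396/50837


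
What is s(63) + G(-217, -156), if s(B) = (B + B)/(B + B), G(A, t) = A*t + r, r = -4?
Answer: 33849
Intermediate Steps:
G(A, t) = -4 + A*t (G(A, t) = A*t - 4 = -4 + A*t)
s(B) = 1 (s(B) = (2*B)/((2*B)) = (2*B)*(1/(2*B)) = 1)
s(63) + G(-217, -156) = 1 + (-4 - 217*(-156)) = 1 + (-4 + 33852) = 1 + 33848 = 33849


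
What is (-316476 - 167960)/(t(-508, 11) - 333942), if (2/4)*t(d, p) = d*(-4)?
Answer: 242218/164939 ≈ 1.4685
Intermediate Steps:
t(d, p) = -8*d (t(d, p) = 2*(d*(-4)) = 2*(-4*d) = -8*d)
(-316476 - 167960)/(t(-508, 11) - 333942) = (-316476 - 167960)/(-8*(-508) - 333942) = -484436/(4064 - 333942) = -484436/(-329878) = -484436*(-1/329878) = 242218/164939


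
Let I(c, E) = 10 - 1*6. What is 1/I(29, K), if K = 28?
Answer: 1/4 ≈ 0.25000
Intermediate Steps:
I(c, E) = 4 (I(c, E) = 10 - 6 = 4)
1/I(29, K) = 1/4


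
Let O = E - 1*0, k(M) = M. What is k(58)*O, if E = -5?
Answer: -290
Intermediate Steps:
O = -5 (O = -5 - 1*0 = -5 + 0 = -5)
k(58)*O = 58*(-5) = -290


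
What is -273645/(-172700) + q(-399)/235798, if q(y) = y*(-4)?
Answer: 6480057291/4072231460 ≈ 1.5913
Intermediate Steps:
q(y) = -4*y
-273645/(-172700) + q(-399)/235798 = -273645/(-172700) - 4*(-399)/235798 = -273645*(-1/172700) + 1596*(1/235798) = 54729/34540 + 798/117899 = 6480057291/4072231460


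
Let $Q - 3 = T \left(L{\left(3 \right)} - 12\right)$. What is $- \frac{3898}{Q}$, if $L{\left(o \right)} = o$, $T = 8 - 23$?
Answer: $- \frac{1949}{69} \approx -28.246$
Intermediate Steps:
$T = -15$ ($T = 8 - 23 = -15$)
$Q = 138$ ($Q = 3 - 15 \left(3 - 12\right) = 3 - -135 = 3 + 135 = 138$)
$- \frac{3898}{Q} = - \frac{3898}{138} = \left(-3898\right) \frac{1}{138} = - \frac{1949}{69}$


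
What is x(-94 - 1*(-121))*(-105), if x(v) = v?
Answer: -2835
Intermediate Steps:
x(-94 - 1*(-121))*(-105) = (-94 - 1*(-121))*(-105) = (-94 + 121)*(-105) = 27*(-105) = -2835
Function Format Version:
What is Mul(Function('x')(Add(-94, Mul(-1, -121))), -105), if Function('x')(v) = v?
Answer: -2835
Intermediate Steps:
Mul(Function('x')(Add(-94, Mul(-1, -121))), -105) = Mul(Add(-94, Mul(-1, -121)), -105) = Mul(Add(-94, 121), -105) = Mul(27, -105) = -2835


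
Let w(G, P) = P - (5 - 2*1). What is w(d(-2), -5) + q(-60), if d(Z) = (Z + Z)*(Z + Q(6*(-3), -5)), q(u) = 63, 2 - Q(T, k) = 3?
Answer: 55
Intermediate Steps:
Q(T, k) = -1 (Q(T, k) = 2 - 1*3 = 2 - 3 = -1)
d(Z) = 2*Z*(-1 + Z) (d(Z) = (Z + Z)*(Z - 1) = (2*Z)*(-1 + Z) = 2*Z*(-1 + Z))
w(G, P) = -3 + P (w(G, P) = P - (5 - 2) = P - 1*3 = P - 3 = -3 + P)
w(d(-2), -5) + q(-60) = (-3 - 5) + 63 = -8 + 63 = 55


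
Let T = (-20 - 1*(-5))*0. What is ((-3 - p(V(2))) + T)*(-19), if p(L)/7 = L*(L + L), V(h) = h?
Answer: 1121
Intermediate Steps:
p(L) = 14*L² (p(L) = 7*(L*(L + L)) = 7*(L*(2*L)) = 7*(2*L²) = 14*L²)
T = 0 (T = (-20 + 5)*0 = -15*0 = 0)
((-3 - p(V(2))) + T)*(-19) = ((-3 - 14*2²) + 0)*(-19) = ((-3 - 14*4) + 0)*(-19) = ((-3 - 1*56) + 0)*(-19) = ((-3 - 56) + 0)*(-19) = (-59 + 0)*(-19) = -59*(-19) = 1121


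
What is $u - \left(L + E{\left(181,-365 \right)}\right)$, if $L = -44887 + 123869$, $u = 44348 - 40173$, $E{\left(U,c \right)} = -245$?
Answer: $-74562$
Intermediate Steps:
$u = 4175$
$L = 78982$
$u - \left(L + E{\left(181,-365 \right)}\right) = 4175 - \left(78982 - 245\right) = 4175 - 78737 = -74562$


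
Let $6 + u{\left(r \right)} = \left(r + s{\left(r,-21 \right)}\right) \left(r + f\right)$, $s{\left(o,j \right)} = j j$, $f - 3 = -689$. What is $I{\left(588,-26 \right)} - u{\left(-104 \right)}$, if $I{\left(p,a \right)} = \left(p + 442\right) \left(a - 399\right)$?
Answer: $-171514$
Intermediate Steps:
$f = -686$ ($f = 3 - 689 = -686$)
$s{\left(o,j \right)} = j^{2}$
$u{\left(r \right)} = -6 + \left(-686 + r\right) \left(441 + r\right)$ ($u{\left(r \right)} = -6 + \left(r + \left(-21\right)^{2}\right) \left(r - 686\right) = -6 + \left(r + 441\right) \left(-686 + r\right) = -6 + \left(441 + r\right) \left(-686 + r\right) = -6 + \left(-686 + r\right) \left(441 + r\right)$)
$I{\left(p,a \right)} = \left(-399 + a\right) \left(442 + p\right)$ ($I{\left(p,a \right)} = \left(442 + p\right) \left(-399 + a\right) = \left(-399 + a\right) \left(442 + p\right)$)
$I{\left(588,-26 \right)} - u{\left(-104 \right)} = \left(-176358 - 234612 + 442 \left(-26\right) - 15288\right) - \left(-302532 + \left(-104\right)^{2} - -25480\right) = \left(-176358 - 234612 - 11492 - 15288\right) - \left(-302532 + 10816 + 25480\right) = -437750 - -266236 = -437750 + 266236 = -171514$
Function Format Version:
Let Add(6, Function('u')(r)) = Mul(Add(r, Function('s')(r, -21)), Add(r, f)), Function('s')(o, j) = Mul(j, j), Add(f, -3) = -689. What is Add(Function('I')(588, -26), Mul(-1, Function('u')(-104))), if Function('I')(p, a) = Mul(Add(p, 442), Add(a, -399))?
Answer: -171514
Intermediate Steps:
f = -686 (f = Add(3, -689) = -686)
Function('s')(o, j) = Pow(j, 2)
Function('u')(r) = Add(-6, Mul(Add(-686, r), Add(441, r))) (Function('u')(r) = Add(-6, Mul(Add(r, Pow(-21, 2)), Add(r, -686))) = Add(-6, Mul(Add(r, 441), Add(-686, r))) = Add(-6, Mul(Add(441, r), Add(-686, r))) = Add(-6, Mul(Add(-686, r), Add(441, r))))
Function('I')(p, a) = Mul(Add(-399, a), Add(442, p)) (Function('I')(p, a) = Mul(Add(442, p), Add(-399, a)) = Mul(Add(-399, a), Add(442, p)))
Add(Function('I')(588, -26), Mul(-1, Function('u')(-104))) = Add(Add(-176358, Mul(-399, 588), Mul(442, -26), Mul(-26, 588)), Mul(-1, Add(-302532, Pow(-104, 2), Mul(-245, -104)))) = Add(Add(-176358, -234612, -11492, -15288), Mul(-1, Add(-302532, 10816, 25480))) = Add(-437750, Mul(-1, -266236)) = Add(-437750, 266236) = -171514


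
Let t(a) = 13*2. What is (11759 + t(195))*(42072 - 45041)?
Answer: -34989665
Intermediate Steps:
t(a) = 26
(11759 + t(195))*(42072 - 45041) = (11759 + 26)*(42072 - 45041) = 11785*(-2969) = -34989665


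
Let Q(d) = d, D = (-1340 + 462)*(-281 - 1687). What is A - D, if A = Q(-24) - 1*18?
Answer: -1727946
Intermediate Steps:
D = 1727904 (D = -878*(-1968) = 1727904)
A = -42 (A = -24 - 1*18 = -24 - 18 = -42)
A - D = -42 - 1*1727904 = -42 - 1727904 = -1727946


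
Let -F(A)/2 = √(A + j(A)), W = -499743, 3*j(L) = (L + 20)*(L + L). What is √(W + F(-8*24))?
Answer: √(-499743 - 16*√341) ≈ 707.13*I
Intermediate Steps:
j(L) = 2*L*(20 + L)/3 (j(L) = ((L + 20)*(L + L))/3 = ((20 + L)*(2*L))/3 = (2*L*(20 + L))/3 = 2*L*(20 + L)/3)
F(A) = -2*√(A + 2*A*(20 + A)/3)
√(W + F(-8*24)) = √(-499743 - 2*√3*√((-8*24)*(43 + 2*(-8*24)))/3) = √(-499743 - 2*√3*√(-192*(43 + 2*(-192)))/3) = √(-499743 - 2*√3*√(-192*(43 - 384))/3) = √(-499743 - 2*√3*√(-192*(-341))/3) = √(-499743 - 2*√3*√65472/3) = √(-499743 - 2*√3*8*√1023/3) = √(-499743 - 16*√341)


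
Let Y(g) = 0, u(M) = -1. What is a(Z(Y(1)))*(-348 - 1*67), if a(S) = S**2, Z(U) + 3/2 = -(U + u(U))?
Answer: -415/4 ≈ -103.75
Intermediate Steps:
Z(U) = -1/2 - U (Z(U) = -3/2 - (U - 1) = -3/2 - (-1 + U) = -3/2 + (1 - U) = -1/2 - U)
a(Z(Y(1)))*(-348 - 1*67) = (-1/2 - 1*0)**2*(-348 - 1*67) = (-1/2 + 0)**2*(-348 - 67) = (-1/2)**2*(-415) = (1/4)*(-415) = -415/4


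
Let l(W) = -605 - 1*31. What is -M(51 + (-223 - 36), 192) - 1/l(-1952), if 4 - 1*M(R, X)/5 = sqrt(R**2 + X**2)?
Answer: -12719/636 + 80*sqrt(313) ≈ 1395.3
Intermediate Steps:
l(W) = -636 (l(W) = -605 - 31 = -636)
M(R, X) = 20 - 5*sqrt(R**2 + X**2)
-M(51 + (-223 - 36), 192) - 1/l(-1952) = -(20 - 5*sqrt((51 + (-223 - 36))**2 + 192**2)) - 1/(-636) = -(20 - 5*sqrt((51 - 259)**2 + 36864)) - 1*(-1/636) = -(20 - 5*sqrt((-208)**2 + 36864)) + 1/636 = -(20 - 5*sqrt(43264 + 36864)) + 1/636 = -(20 - 80*sqrt(313)) + 1/636 = (-20 + 80*sqrt(313)) + 1/636 = -12719/636 + 80*sqrt(313)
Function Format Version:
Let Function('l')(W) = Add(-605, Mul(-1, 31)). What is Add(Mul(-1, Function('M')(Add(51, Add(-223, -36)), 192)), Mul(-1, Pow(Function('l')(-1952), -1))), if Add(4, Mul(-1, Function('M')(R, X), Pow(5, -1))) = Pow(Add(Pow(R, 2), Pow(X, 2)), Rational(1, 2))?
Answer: Add(Rational(-12719, 636), Mul(80, Pow(313, Rational(1, 2)))) ≈ 1395.3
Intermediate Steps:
Function('l')(W) = -636 (Function('l')(W) = Add(-605, -31) = -636)
Function('M')(R, X) = Add(20, Mul(-5, Pow(Add(Pow(R, 2), Pow(X, 2)), Rational(1, 2))))
Add(Mul(-1, Function('M')(Add(51, Add(-223, -36)), 192)), Mul(-1, Pow(Function('l')(-1952), -1))) = Add(Mul(-1, Add(20, Mul(-5, Pow(Add(Pow(Add(51, Add(-223, -36)), 2), Pow(192, 2)), Rational(1, 2))))), Mul(-1, Pow(-636, -1))) = Add(Mul(-1, Add(20, Mul(-5, Pow(Add(Pow(Add(51, -259), 2), 36864), Rational(1, 2))))), Mul(-1, Rational(-1, 636))) = Add(Mul(-1, Add(20, Mul(-5, Pow(Add(Pow(-208, 2), 36864), Rational(1, 2))))), Rational(1, 636)) = Add(Mul(-1, Add(20, Mul(-5, Pow(Add(43264, 36864), Rational(1, 2))))), Rational(1, 636)) = Add(Mul(-1, Add(20, Mul(-5, Pow(80128, Rational(1, 2))))), Rational(1, 636)) = Add(Mul(-1, Add(20, Mul(-5, Mul(16, Pow(313, Rational(1, 2)))))), Rational(1, 636)) = Add(Mul(-1, Add(20, Mul(-80, Pow(313, Rational(1, 2))))), Rational(1, 636)) = Add(Add(-20, Mul(80, Pow(313, Rational(1, 2)))), Rational(1, 636)) = Add(Rational(-12719, 636), Mul(80, Pow(313, Rational(1, 2))))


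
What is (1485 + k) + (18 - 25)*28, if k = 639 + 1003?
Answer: 2931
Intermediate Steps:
k = 1642
(1485 + k) + (18 - 25)*28 = (1485 + 1642) + (18 - 25)*28 = 3127 - 7*28 = 3127 - 196 = 2931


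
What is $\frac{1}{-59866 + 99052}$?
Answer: $\frac{1}{39186} \approx 2.5519 \cdot 10^{-5}$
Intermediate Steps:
$\frac{1}{-59866 + 99052} = \frac{1}{39186}$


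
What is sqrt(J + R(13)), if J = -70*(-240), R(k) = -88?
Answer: 2*sqrt(4178) ≈ 129.27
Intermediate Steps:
J = 16800
sqrt(J + R(13)) = sqrt(16800 - 88) = sqrt(16712) = 2*sqrt(4178)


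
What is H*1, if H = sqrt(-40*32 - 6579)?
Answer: I*sqrt(7859) ≈ 88.651*I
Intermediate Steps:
H = I*sqrt(7859) (H = sqrt(-1280 - 6579) = sqrt(-7859) = I*sqrt(7859) ≈ 88.651*I)
H*1 = (I*sqrt(7859))*1 = I*sqrt(7859)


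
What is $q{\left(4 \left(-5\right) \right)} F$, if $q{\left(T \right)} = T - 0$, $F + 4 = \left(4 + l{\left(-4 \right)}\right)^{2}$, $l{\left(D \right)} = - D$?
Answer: $-1200$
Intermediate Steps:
$F = 60$ ($F = -4 + \left(4 - -4\right)^{2} = -4 + \left(4 + 4\right)^{2} = -4 + 8^{2} = -4 + 64 = 60$)
$q{\left(T \right)} = T$ ($q{\left(T \right)} = T + 0 = T$)
$q{\left(4 \left(-5\right) \right)} F = 4 \left(-5\right) 60 = \left(-20\right) 60 = -1200$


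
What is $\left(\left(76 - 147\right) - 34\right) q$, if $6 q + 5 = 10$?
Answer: $- \frac{175}{2} \approx -87.5$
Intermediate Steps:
$q = \frac{5}{6}$ ($q = - \frac{5}{6} + \frac{1}{6} \cdot 10 = - \frac{5}{6} + \frac{5}{3} = \frac{5}{6} \approx 0.83333$)
$\left(\left(76 - 147\right) - 34\right) q = \left(\left(76 - 147\right) - 34\right) \frac{5}{6} = \left(-71 - 34\right) \frac{5}{6} = \left(-105\right) \frac{5}{6} = - \frac{175}{2}$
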